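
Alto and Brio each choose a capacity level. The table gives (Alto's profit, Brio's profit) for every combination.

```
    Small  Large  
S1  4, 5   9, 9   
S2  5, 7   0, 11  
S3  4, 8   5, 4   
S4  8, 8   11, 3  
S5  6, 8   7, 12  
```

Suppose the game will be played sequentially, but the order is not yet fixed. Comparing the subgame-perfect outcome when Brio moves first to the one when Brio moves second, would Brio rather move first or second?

second

If Alto leads: Brio's best replies are S1→Large, S2→Large, S3→Small, S4→Small, S5→Large; Alto's induced payoffs 9, 0, 4, 8, 7; outcome (S1, Large), payoffs (9, 9).
If Brio leads: Alto's best replies are Small→S4, Large→S4; Brio's induced payoffs 8, 3; outcome (S4, Small), payoffs (8, 8).
Brio gets 8 moving first and 9 moving second, so Brio prefers to move second.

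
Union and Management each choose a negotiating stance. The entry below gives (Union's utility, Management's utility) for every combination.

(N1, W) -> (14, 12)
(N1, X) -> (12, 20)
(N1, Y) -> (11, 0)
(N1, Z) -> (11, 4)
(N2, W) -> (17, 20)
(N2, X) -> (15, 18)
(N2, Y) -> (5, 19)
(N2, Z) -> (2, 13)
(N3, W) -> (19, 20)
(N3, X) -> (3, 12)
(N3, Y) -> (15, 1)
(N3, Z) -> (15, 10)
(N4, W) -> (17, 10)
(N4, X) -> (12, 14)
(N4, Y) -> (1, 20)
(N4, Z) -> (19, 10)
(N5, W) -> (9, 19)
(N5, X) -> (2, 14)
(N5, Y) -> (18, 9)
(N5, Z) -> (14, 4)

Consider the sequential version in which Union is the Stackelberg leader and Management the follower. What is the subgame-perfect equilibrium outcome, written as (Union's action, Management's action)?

Work backward from Management's decision.
- N1: Management compares 12, 20, 0, 4 and picks X; Union would get 12.
- N2: Management compares 20, 18, 19, 13 and picks W; Union would get 17.
- N3: Management compares 20, 12, 1, 10 and picks W; Union would get 19.
- N4: Management compares 10, 14, 20, 10 and picks Y; Union would get 1.
- N5: Management compares 19, 14, 9, 4 and picks W; Union would get 9.
Among 12, 17, 19, 1, 9, the best is 19 at N3. Subgame-perfect outcome: (N3, W) with payoffs (19, 20).

(N3, W)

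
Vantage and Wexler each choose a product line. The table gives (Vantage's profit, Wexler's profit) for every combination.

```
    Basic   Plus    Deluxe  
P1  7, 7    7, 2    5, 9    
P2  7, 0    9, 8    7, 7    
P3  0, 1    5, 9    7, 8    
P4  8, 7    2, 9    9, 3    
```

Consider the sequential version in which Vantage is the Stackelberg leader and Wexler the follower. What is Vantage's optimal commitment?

P2

Backward induction with Vantage moving first.
- P1: Wexler compares 7, 2, 9 and picks Deluxe; Vantage would get 5.
- P2: Wexler compares 0, 8, 7 and picks Plus; Vantage would get 9.
- P3: Wexler compares 1, 9, 8 and picks Plus; Vantage would get 5.
- P4: Wexler compares 7, 9, 3 and picks Plus; Vantage would get 2.
Vantage's induced payoffs are 5, 9, 5, 2, so Vantage commits to P2. Subgame-perfect outcome: (P2, Plus) with payoffs (9, 8).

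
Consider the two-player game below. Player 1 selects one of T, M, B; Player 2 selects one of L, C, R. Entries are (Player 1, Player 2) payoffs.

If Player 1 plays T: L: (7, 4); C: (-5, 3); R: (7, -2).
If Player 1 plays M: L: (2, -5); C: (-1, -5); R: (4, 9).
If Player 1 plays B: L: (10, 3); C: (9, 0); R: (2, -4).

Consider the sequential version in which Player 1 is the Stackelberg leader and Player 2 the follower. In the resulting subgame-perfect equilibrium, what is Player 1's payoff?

10

Backward induction with Player 1 moving first.
- T → Player 2 plays L (best of 4, 3, -2); Player 1 gets 7.
- M → Player 2 plays R (best of -5, -5, 9); Player 1 gets 4.
- B → Player 2 plays L (best of 3, 0, -4); Player 1 gets 10.
Player 1's induced payoffs are 7, 4, 10, so Player 1 commits to B. Subgame-perfect outcome: (B, L) with payoffs (10, 3).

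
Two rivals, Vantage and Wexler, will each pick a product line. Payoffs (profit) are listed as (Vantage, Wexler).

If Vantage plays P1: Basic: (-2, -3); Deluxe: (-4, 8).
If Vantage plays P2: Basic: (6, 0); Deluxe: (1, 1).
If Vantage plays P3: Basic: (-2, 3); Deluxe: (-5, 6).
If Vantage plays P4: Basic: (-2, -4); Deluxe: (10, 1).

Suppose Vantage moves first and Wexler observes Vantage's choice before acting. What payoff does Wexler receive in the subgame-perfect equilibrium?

1

Backward induction with Vantage moving first.
- P1 → Wexler plays Deluxe (best of -3, 8); Vantage gets -4.
- P2 → Wexler plays Deluxe (best of 0, 1); Vantage gets 1.
- P3 → Wexler plays Deluxe (best of 3, 6); Vantage gets -5.
- P4 → Wexler plays Deluxe (best of -4, 1); Vantage gets 10.
Among -4, 1, -5, 10, the best is 10 at P4. Subgame-perfect outcome: (P4, Deluxe) with payoffs (10, 1).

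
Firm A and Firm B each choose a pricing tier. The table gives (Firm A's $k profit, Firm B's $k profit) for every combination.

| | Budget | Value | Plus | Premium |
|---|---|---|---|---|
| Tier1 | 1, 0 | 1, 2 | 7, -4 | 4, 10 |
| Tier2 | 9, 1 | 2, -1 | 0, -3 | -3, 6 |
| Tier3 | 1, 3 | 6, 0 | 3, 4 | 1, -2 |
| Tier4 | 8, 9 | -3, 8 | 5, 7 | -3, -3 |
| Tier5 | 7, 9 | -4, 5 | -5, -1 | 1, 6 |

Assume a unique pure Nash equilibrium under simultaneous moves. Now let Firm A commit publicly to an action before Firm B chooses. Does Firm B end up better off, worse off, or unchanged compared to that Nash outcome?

worse off

Work backward from Firm B's decision.
- Tier1: BR = Premium, leader payoff 4.
- Tier2: BR = Premium, leader payoff -3.
- Tier3: BR = Plus, leader payoff 3.
- Tier4: BR = Budget, leader payoff 8.
- Tier5: BR = Budget, leader payoff 7.
Among 4, -3, 3, 8, 7, the best is 8 at Tier4. Subgame-perfect outcome: (Tier4, Budget) with payoffs (8, 9).
For the simultaneous game, intersect best replies.
Firm A's best replies: Budget→Tier2; Value→Tier3; Plus→Tier1; Premium→Tier1.
Firm B's best replies: Tier1→Premium; Tier2→Premium; Tier3→Plus; Tier4→Budget; Tier5→Budget.
Only (Tier1, Premium) has each player best-responding; Nash payoffs (4, 10).
Firm B earns 9 sequentially versus 10 at the Nash outcome: worse off.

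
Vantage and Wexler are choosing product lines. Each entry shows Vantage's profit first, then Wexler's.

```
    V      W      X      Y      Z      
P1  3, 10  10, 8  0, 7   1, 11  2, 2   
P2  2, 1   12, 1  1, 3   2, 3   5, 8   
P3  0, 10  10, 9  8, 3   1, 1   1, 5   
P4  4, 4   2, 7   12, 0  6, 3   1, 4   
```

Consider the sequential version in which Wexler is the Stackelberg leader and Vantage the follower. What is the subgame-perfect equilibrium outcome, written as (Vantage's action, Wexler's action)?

Work backward from Vantage's decision.
- V: Vantage compares 3, 2, 0, 4 and picks P4; Wexler would get 4.
- W: Vantage compares 10, 12, 10, 2 and picks P2; Wexler would get 1.
- X: Vantage compares 0, 1, 8, 12 and picks P4; Wexler would get 0.
- Y: Vantage compares 1, 2, 1, 6 and picks P4; Wexler would get 3.
- Z: Vantage compares 2, 5, 1, 1 and picks P2; Wexler would get 8.
Wexler's induced payoffs are 4, 1, 0, 3, 8, so Wexler commits to Z. Subgame-perfect outcome: (P2, Z) with payoffs (5, 8).

(P2, Z)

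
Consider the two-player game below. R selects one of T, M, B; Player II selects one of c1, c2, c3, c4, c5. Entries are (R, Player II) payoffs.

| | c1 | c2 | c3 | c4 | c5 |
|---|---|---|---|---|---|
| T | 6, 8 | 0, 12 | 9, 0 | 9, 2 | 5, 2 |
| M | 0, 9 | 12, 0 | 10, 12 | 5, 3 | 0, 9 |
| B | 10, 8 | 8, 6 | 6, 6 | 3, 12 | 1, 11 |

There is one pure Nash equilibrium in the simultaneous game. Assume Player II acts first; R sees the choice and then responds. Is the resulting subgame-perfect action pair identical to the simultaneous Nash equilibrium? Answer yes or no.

Solve by backward induction (Player II leads).
- c1: BR = B, leader payoff 8.
- c2: BR = M, leader payoff 0.
- c3: BR = M, leader payoff 12.
- c4: BR = T, leader payoff 2.
- c5: BR = T, leader payoff 2.
Maximizing over 8, 0, 12, 2, 2, Player II chooses c3. Subgame-perfect outcome: (M, c3) with payoffs (10, 12).
Now find the simultaneous Nash equilibrium.
R's best replies: c1→B; c2→M; c3→M; c4→T; c5→T.
Player II's best replies: T→c2; M→c3; B→c4.
The unique mutual best reply is (M, c3), giving (10, 12).
Sequential outcome (M, c3) coincides with the Nash profile (M, c3).

yes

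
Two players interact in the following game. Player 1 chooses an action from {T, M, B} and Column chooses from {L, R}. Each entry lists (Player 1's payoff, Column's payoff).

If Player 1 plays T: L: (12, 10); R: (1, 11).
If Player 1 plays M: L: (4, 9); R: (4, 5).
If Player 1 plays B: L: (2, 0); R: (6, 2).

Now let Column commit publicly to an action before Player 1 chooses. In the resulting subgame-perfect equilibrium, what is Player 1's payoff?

12

Player 1 best-responds to each possible Column move:
- L: BR = T, leader payoff 10.
- R: BR = B, leader payoff 2.
Maximizing over 10, 2, Column chooses L. Subgame-perfect outcome: (T, L) with payoffs (12, 10).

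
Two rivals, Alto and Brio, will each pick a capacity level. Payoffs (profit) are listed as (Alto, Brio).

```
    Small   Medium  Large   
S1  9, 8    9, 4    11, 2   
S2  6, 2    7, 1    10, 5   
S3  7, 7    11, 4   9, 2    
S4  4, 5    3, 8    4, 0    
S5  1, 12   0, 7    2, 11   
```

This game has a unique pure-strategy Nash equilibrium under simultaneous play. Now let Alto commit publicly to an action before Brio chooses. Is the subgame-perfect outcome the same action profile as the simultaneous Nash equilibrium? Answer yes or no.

Backward induction with Alto moving first.
- S1 → Brio plays Small (best of 8, 4, 2); Alto gets 9.
- S2 → Brio plays Large (best of 2, 1, 5); Alto gets 10.
- S3 → Brio plays Small (best of 7, 4, 2); Alto gets 7.
- S4 → Brio plays Medium (best of 5, 8, 0); Alto gets 3.
- S5 → Brio plays Small (best of 12, 7, 11); Alto gets 1.
Maximizing over 9, 10, 7, 3, 1, Alto chooses S2. Subgame-perfect outcome: (S2, Large) with payoffs (10, 5).
Now find the simultaneous Nash equilibrium.
Alto's best replies: Small→S1; Medium→S3; Large→S1.
Brio's best replies: S1→Small; S2→Large; S3→Small; S4→Medium; S5→Small.
The unique mutual best reply is (S1, Small), giving (9, 8).
Sequential outcome (S2, Large) differs from the Nash profile (S1, Small).

no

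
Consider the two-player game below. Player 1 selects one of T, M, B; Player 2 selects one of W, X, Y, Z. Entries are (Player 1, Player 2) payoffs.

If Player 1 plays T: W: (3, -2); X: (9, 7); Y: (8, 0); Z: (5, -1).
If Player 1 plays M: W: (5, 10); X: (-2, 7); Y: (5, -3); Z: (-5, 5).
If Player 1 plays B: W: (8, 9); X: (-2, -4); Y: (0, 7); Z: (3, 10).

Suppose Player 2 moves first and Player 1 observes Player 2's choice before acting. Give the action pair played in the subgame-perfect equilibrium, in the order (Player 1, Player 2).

Work backward from Player 1's decision.
- W: Player 1 compares 3, 5, 8 and picks B; Player 2 would get 9.
- X: Player 1 compares 9, -2, -2 and picks T; Player 2 would get 7.
- Y: Player 1 compares 8, 5, 0 and picks T; Player 2 would get 0.
- Z: Player 1 compares 5, -5, 3 and picks T; Player 2 would get -1.
Maximizing over 9, 7, 0, -1, Player 2 chooses W. Subgame-perfect outcome: (B, W) with payoffs (8, 9).

(B, W)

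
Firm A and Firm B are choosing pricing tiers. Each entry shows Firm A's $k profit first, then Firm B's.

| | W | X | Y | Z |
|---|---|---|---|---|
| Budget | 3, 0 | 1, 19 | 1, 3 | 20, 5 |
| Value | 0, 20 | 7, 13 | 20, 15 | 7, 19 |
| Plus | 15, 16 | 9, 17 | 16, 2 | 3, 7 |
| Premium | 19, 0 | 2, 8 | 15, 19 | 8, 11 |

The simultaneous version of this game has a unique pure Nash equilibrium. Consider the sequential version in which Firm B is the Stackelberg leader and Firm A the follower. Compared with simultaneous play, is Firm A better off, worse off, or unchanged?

unchanged

Work backward from Firm A's decision.
- W: Firm A compares 3, 0, 15, 19 and picks Premium; Firm B would get 0.
- X: Firm A compares 1, 7, 9, 2 and picks Plus; Firm B would get 17.
- Y: Firm A compares 1, 20, 16, 15 and picks Value; Firm B would get 15.
- Z: Firm A compares 20, 7, 3, 8 and picks Budget; Firm B would get 5.
Firm B's induced payoffs are 0, 17, 15, 5, so Firm B commits to X. Subgame-perfect outcome: (Plus, X) with payoffs (9, 17).
Now find the simultaneous Nash equilibrium.
Firm A's best replies: W→Premium; X→Plus; Y→Value; Z→Budget.
Firm B's best replies: Budget→X; Value→W; Plus→X; Premium→Y.
The unique mutual best reply is (Plus, X), giving (9, 17).
Firm A earns 9 sequentially versus 9 at the Nash outcome: unchanged.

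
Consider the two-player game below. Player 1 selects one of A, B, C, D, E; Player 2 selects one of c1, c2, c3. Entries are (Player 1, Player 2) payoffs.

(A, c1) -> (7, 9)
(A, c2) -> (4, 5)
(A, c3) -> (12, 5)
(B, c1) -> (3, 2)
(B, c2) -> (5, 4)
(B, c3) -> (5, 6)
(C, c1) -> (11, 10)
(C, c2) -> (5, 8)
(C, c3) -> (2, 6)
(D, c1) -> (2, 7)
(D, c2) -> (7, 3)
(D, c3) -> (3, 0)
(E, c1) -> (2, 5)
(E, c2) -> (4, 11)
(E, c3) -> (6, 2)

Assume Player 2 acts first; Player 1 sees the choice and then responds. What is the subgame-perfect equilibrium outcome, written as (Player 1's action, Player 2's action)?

Backward induction with Player 2 moving first.
- c1 → Player 1 plays C (best of 7, 3, 11, 2, 2); Player 2 gets 10.
- c2 → Player 1 plays D (best of 4, 5, 5, 7, 4); Player 2 gets 3.
- c3 → Player 1 plays A (best of 12, 5, 2, 3, 6); Player 2 gets 5.
Player 2's induced payoffs are 10, 3, 5, so Player 2 commits to c1. Subgame-perfect outcome: (C, c1) with payoffs (11, 10).

(C, c1)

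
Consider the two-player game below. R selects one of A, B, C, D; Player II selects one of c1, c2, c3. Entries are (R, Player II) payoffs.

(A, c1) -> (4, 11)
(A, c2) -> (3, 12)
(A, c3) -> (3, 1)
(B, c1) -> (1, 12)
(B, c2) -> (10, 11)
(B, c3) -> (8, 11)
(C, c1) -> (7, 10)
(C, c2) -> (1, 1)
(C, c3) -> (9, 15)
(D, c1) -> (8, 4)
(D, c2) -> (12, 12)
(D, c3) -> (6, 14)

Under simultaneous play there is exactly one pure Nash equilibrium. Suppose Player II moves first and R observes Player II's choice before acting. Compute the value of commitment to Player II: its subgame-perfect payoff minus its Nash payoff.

0

Solve by backward induction (Player II leads).
- c1: R compares 4, 1, 7, 8 and picks D; Player II would get 4.
- c2: R compares 3, 10, 1, 12 and picks D; Player II would get 12.
- c3: R compares 3, 8, 9, 6 and picks C; Player II would get 15.
Player II's induced payoffs are 4, 12, 15, so Player II commits to c3. Subgame-perfect outcome: (C, c3) with payoffs (9, 15).
For the simultaneous game, intersect best replies.
R's best replies: c1→D; c2→D; c3→C.
Player II's best replies: A→c2; B→c1; C→c3; D→c3.
Only (C, c3) has each player best-responding; Nash payoffs (9, 15).
Player II's commitment gain: 15 − 15 = 0.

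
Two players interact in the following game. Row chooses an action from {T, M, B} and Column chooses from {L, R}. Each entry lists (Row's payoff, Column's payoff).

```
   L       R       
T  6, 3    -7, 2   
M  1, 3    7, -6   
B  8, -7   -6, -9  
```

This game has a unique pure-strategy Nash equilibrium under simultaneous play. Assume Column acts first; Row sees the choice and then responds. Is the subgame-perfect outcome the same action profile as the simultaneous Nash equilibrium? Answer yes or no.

Work backward from Row's decision.
- L: BR = B, leader payoff -7.
- R: BR = M, leader payoff -6.
Maximizing over -7, -6, Column chooses R. Subgame-perfect outcome: (M, R) with payoffs (7, -6).
Under simultaneous play:
Row's best replies: L→B; R→M.
Column's best replies: T→L; M→L; B→L.
Only (B, L) has each player best-responding; Nash payoffs (8, -7).
Sequential outcome (M, R) differs from the Nash profile (B, L).

no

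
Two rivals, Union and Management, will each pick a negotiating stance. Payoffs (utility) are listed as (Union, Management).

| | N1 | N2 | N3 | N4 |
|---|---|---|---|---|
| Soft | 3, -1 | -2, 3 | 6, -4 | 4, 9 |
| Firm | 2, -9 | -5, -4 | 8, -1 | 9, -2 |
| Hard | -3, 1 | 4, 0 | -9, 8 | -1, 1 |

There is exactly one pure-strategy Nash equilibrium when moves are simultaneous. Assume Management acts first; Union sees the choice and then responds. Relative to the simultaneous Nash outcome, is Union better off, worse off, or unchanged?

worse off

Solve by backward induction (Management leads).
- N1 → Union plays Soft (best of 3, 2, -3); Management gets -1.
- N2 → Union plays Hard (best of -2, -5, 4); Management gets 0.
- N3 → Union plays Firm (best of 6, 8, -9); Management gets -1.
- N4 → Union plays Firm (best of 4, 9, -1); Management gets -2.
Management's induced payoffs are -1, 0, -1, -2, so Management commits to N2. Subgame-perfect outcome: (Hard, N2) with payoffs (4, 0).
For the simultaneous game, intersect best replies.
Union's best replies: N1→Soft; N2→Hard; N3→Firm; N4→Firm.
Management's best replies: Soft→N4; Firm→N3; Hard→N3.
The unique mutual best reply is (Firm, N3), giving (8, -1).
Union earns 4 sequentially versus 8 at the Nash outcome: worse off.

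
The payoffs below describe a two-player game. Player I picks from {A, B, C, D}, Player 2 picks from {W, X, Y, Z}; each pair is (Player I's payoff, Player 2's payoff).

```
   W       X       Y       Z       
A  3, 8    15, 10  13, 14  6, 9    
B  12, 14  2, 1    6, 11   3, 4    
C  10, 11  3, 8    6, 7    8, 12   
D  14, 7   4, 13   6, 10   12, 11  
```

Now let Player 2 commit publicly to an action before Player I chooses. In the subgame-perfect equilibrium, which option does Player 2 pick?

Y

Backward induction with Player 2 moving first.
- W: BR = D, leader payoff 7.
- X: BR = A, leader payoff 10.
- Y: BR = A, leader payoff 14.
- Z: BR = D, leader payoff 11.
Player 2's induced payoffs are 7, 10, 14, 11, so Player 2 commits to Y. Subgame-perfect outcome: (A, Y) with payoffs (13, 14).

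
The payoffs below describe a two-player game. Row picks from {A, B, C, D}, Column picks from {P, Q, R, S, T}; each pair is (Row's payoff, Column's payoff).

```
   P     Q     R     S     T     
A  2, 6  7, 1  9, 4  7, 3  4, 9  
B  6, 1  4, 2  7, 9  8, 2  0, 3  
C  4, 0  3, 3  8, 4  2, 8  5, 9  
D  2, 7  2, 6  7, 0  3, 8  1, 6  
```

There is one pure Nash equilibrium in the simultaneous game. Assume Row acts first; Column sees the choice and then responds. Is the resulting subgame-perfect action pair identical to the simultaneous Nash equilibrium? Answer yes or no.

Work backward from Column's decision.
- A: Column compares 6, 1, 4, 3, 9 and picks T; Row would get 4.
- B: Column compares 1, 2, 9, 2, 3 and picks R; Row would get 7.
- C: Column compares 0, 3, 4, 8, 9 and picks T; Row would get 5.
- D: Column compares 7, 6, 0, 8, 6 and picks S; Row would get 3.
Row's induced payoffs are 4, 7, 5, 3, so Row commits to B. Subgame-perfect outcome: (B, R) with payoffs (7, 9).
Now find the simultaneous Nash equilibrium.
Row's best replies: P→B; Q→A; R→A; S→B; T→C.
Column's best replies: A→T; B→R; C→T; D→S.
Only (C, T) has each player best-responding; Nash payoffs (5, 9).
Sequential outcome (B, R) differs from the Nash profile (C, T).

no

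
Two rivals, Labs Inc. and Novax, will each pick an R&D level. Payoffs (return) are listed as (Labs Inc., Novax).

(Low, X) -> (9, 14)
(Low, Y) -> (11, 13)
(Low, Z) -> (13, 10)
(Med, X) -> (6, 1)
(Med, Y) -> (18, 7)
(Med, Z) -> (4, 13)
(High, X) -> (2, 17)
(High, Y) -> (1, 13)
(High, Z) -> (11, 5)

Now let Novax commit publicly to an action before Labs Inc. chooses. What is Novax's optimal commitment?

Backward induction with Novax moving first.
- X: Labs Inc. compares 9, 6, 2 and picks Low; Novax would get 14.
- Y: Labs Inc. compares 11, 18, 1 and picks Med; Novax would get 7.
- Z: Labs Inc. compares 13, 4, 11 and picks Low; Novax would get 10.
Maximizing over 14, 7, 10, Novax chooses X. Subgame-perfect outcome: (Low, X) with payoffs (9, 14).

X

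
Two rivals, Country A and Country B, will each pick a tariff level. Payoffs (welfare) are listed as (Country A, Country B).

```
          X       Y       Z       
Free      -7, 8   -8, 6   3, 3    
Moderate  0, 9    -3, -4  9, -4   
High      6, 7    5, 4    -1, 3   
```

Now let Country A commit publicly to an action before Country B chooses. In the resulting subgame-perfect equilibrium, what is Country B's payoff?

7

Work backward from Country B's decision.
- Free: Country B compares 8, 6, 3 and picks X; Country A would get -7.
- Moderate: Country B compares 9, -4, -4 and picks X; Country A would get 0.
- High: Country B compares 7, 4, 3 and picks X; Country A would get 6.
Country A's induced payoffs are -7, 0, 6, so Country A commits to High. Subgame-perfect outcome: (High, X) with payoffs (6, 7).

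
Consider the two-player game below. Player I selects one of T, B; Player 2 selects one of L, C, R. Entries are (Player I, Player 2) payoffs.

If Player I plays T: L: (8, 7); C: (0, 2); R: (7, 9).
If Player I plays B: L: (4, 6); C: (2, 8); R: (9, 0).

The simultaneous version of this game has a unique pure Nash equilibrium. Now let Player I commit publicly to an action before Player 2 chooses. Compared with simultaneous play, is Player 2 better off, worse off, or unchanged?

better off

Work backward from Player 2's decision.
- T: Player 2 compares 7, 2, 9 and picks R; Player I would get 7.
- B: Player 2 compares 6, 8, 0 and picks C; Player I would get 2.
Among 7, 2, the best is 7 at T. Subgame-perfect outcome: (T, R) with payoffs (7, 9).
For the simultaneous game, intersect best replies.
Player I's best replies: L→T; C→B; R→B.
Player 2's best replies: T→R; B→C.
Only (B, C) has each player best-responding; Nash payoffs (2, 8).
Player 2 earns 9 sequentially versus 8 at the Nash outcome: better off.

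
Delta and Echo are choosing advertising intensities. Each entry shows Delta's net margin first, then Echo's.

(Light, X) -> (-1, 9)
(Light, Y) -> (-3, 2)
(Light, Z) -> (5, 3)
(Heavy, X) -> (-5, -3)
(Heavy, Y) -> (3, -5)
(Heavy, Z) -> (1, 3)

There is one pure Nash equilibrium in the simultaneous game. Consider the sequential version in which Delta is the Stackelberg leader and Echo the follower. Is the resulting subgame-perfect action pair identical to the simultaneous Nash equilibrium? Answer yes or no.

no

Solve by backward induction (Delta leads).
- Light → Echo plays X (best of 9, 2, 3); Delta gets -1.
- Heavy → Echo plays Z (best of -3, -5, 3); Delta gets 1.
Delta's induced payoffs are -1, 1, so Delta commits to Heavy. Subgame-perfect outcome: (Heavy, Z) with payoffs (1, 3).
Now find the simultaneous Nash equilibrium.
Delta's best replies: X→Light; Y→Heavy; Z→Light.
Echo's best replies: Light→X; Heavy→Z.
The unique mutual best reply is (Light, X), giving (-1, 9).
Sequential outcome (Heavy, Z) differs from the Nash profile (Light, X).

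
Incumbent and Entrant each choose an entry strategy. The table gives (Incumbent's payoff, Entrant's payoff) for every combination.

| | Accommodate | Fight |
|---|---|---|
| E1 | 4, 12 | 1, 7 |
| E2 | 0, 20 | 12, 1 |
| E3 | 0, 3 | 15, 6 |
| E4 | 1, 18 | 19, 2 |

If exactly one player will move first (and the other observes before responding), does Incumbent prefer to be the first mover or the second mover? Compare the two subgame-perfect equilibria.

first

If Incumbent leads: Entrant's best replies are E1→Accommodate, E2→Accommodate, E3→Fight, E4→Accommodate; Incumbent's induced payoffs 4, 0, 15, 1; outcome (E3, Fight), payoffs (15, 6).
If Entrant leads: Incumbent's best replies are Accommodate→E1, Fight→E4; Entrant's induced payoffs 12, 2; outcome (E1, Accommodate), payoffs (4, 12).
Incumbent gets 15 moving first and 4 moving second, so Incumbent prefers to move first.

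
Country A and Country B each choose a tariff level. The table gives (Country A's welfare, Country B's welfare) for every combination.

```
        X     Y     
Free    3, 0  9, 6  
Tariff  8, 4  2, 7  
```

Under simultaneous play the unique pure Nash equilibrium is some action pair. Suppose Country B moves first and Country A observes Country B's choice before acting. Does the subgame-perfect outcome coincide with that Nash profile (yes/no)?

Solve by backward induction (Country B leads).
- X: BR = Tariff, leader payoff 4.
- Y: BR = Free, leader payoff 6.
Maximizing over 4, 6, Country B chooses Y. Subgame-perfect outcome: (Free, Y) with payoffs (9, 6).
Now find the simultaneous Nash equilibrium.
Country A's best replies: X→Tariff; Y→Free.
Country B's best replies: Free→Y; Tariff→Y.
The unique mutual best reply is (Free, Y), giving (9, 6).
Sequential outcome (Free, Y) coincides with the Nash profile (Free, Y).

yes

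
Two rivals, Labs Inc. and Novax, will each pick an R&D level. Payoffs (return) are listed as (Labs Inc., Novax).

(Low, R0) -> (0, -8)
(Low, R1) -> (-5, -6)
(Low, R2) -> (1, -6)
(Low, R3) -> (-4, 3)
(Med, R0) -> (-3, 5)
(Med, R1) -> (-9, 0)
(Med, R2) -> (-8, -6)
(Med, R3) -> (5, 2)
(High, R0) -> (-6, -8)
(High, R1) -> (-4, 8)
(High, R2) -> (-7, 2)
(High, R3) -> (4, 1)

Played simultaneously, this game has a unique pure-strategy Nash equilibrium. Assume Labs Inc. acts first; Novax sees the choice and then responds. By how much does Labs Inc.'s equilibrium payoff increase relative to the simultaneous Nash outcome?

1

Solve by backward induction (Labs Inc. leads).
- Low: BR = R3, leader payoff -4.
- Med: BR = R0, leader payoff -3.
- High: BR = R1, leader payoff -4.
Maximizing over -4, -3, -4, Labs Inc. chooses Med. Subgame-perfect outcome: (Med, R0) with payoffs (-3, 5).
Now find the simultaneous Nash equilibrium.
Labs Inc.'s best replies: R0→Low; R1→High; R2→Low; R3→Med.
Novax's best replies: Low→R3; Med→R0; High→R1.
The unique mutual best reply is (High, R1), giving (-4, 8).
Labs Inc.'s commitment gain: -3 − -4 = 1.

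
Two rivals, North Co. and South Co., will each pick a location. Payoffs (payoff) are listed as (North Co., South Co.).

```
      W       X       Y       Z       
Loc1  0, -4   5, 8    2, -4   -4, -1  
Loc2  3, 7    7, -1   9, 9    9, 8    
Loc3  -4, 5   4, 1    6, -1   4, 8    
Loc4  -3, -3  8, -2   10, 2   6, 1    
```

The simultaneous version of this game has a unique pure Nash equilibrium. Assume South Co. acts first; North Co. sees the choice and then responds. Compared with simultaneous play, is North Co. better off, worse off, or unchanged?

Solve by backward induction (South Co. leads).
- W: North Co. compares 0, 3, -4, -3 and picks Loc2; South Co. would get 7.
- X: North Co. compares 5, 7, 4, 8 and picks Loc4; South Co. would get -2.
- Y: North Co. compares 2, 9, 6, 10 and picks Loc4; South Co. would get 2.
- Z: North Co. compares -4, 9, 4, 6 and picks Loc2; South Co. would get 8.
Among 7, -2, 2, 8, the best is 8 at Z. Subgame-perfect outcome: (Loc2, Z) with payoffs (9, 8).
Now find the simultaneous Nash equilibrium.
North Co.'s best replies: W→Loc2; X→Loc4; Y→Loc4; Z→Loc2.
South Co.'s best replies: Loc1→X; Loc2→Y; Loc3→Z; Loc4→Y.
Only (Loc4, Y) has each player best-responding; Nash payoffs (10, 2).
North Co. earns 9 sequentially versus 10 at the Nash outcome: worse off.

worse off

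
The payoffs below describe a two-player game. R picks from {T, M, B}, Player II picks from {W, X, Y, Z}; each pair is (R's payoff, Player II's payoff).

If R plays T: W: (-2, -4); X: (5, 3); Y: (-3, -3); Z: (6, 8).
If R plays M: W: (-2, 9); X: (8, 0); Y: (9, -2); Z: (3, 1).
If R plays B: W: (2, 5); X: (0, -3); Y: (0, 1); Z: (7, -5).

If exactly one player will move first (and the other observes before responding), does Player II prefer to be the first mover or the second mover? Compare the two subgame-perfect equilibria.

second

If R leads: Player II's best replies are T→Z, M→W, B→W; R's induced payoffs 6, -2, 2; outcome (T, Z), payoffs (6, 8).
If Player II leads: R's best replies are W→B, X→M, Y→M, Z→B; Player II's induced payoffs 5, 0, -2, -5; outcome (B, W), payoffs (2, 5).
Player II gets 5 moving first and 8 moving second, so Player II prefers to move second.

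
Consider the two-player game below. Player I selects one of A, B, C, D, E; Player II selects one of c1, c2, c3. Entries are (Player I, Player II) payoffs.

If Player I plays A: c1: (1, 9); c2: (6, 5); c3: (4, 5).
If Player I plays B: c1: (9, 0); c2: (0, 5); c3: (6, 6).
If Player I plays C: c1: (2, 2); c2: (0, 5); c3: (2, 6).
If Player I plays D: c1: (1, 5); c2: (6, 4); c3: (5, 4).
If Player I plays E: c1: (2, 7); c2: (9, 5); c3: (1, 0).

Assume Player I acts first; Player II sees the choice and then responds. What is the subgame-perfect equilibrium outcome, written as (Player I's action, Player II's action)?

Player II best-responds to each possible Player I move:
- A → Player II plays c1 (best of 9, 5, 5); Player I gets 1.
- B → Player II plays c3 (best of 0, 5, 6); Player I gets 6.
- C → Player II plays c3 (best of 2, 5, 6); Player I gets 2.
- D → Player II plays c1 (best of 5, 4, 4); Player I gets 1.
- E → Player II plays c1 (best of 7, 5, 0); Player I gets 2.
Among 1, 6, 2, 1, 2, the best is 6 at B. Subgame-perfect outcome: (B, c3) with payoffs (6, 6).

(B, c3)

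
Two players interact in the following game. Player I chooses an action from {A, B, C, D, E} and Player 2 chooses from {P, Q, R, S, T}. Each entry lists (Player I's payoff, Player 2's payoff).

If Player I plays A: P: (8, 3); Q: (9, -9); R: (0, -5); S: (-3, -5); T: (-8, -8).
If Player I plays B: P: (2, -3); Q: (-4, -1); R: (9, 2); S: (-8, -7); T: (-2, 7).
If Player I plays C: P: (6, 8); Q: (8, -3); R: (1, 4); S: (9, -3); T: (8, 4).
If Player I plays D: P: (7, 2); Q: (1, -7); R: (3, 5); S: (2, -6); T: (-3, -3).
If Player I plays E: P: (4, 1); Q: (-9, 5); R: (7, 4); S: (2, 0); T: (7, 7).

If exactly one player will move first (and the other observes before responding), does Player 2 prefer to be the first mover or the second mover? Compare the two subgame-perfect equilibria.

first

If Player I leads: Player 2's best replies are A→P, B→T, C→P, D→R, E→T; Player I's induced payoffs 8, -2, 6, 3, 7; outcome (A, P), payoffs (8, 3).
If Player 2 leads: Player I's best replies are P→A, Q→A, R→B, S→C, T→C; Player 2's induced payoffs 3, -9, 2, -3, 4; outcome (C, T), payoffs (8, 4).
Player 2 gets 4 moving first and 3 moving second, so Player 2 prefers to move first.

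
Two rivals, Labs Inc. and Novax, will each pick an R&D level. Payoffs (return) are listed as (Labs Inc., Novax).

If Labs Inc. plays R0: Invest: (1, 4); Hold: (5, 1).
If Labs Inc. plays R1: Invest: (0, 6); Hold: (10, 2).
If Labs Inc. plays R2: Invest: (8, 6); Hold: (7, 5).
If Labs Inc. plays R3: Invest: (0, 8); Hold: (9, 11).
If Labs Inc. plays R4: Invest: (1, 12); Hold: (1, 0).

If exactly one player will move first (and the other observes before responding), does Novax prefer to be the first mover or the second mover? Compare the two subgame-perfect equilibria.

If Labs Inc. leads: Novax's best replies are R0→Invest, R1→Invest, R2→Invest, R3→Hold, R4→Invest; Labs Inc.'s induced payoffs 1, 0, 8, 9, 1; outcome (R3, Hold), payoffs (9, 11).
If Novax leads: Labs Inc.'s best replies are Invest→R2, Hold→R1; Novax's induced payoffs 6, 2; outcome (R2, Invest), payoffs (8, 6).
Novax gets 6 moving first and 11 moving second, so Novax prefers to move second.

second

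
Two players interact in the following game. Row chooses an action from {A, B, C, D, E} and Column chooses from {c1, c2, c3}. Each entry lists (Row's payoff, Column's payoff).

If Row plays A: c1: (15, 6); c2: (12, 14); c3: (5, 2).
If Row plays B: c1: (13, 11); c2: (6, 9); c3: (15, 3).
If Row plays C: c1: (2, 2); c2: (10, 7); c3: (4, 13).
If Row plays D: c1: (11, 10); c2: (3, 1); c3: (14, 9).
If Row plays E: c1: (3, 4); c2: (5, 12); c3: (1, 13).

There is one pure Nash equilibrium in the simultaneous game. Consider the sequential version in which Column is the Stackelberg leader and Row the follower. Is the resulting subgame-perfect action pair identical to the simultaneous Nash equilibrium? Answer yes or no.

Work backward from Row's decision.
- c1: BR = A, leader payoff 6.
- c2: BR = A, leader payoff 14.
- c3: BR = B, leader payoff 3.
Maximizing over 6, 14, 3, Column chooses c2. Subgame-perfect outcome: (A, c2) with payoffs (12, 14).
Now find the simultaneous Nash equilibrium.
Row's best replies: c1→A; c2→A; c3→B.
Column's best replies: A→c2; B→c1; C→c3; D→c1; E→c3.
The unique mutual best reply is (A, c2), giving (12, 14).
Sequential outcome (A, c2) coincides with the Nash profile (A, c2).

yes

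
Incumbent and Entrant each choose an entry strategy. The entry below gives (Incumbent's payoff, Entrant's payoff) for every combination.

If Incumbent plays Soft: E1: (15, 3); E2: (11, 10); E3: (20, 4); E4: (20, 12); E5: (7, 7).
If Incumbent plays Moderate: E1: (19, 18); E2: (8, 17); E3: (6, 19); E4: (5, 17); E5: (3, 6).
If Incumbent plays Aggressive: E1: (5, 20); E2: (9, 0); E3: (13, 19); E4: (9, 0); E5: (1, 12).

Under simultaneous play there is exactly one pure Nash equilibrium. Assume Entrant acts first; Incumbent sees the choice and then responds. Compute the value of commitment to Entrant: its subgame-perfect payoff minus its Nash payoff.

6

Work backward from Incumbent's decision.
- E1 → Incumbent plays Moderate (best of 15, 19, 5); Entrant gets 18.
- E2 → Incumbent plays Soft (best of 11, 8, 9); Entrant gets 10.
- E3 → Incumbent plays Soft (best of 20, 6, 13); Entrant gets 4.
- E4 → Incumbent plays Soft (best of 20, 5, 9); Entrant gets 12.
- E5 → Incumbent plays Soft (best of 7, 3, 1); Entrant gets 7.
Entrant's induced payoffs are 18, 10, 4, 12, 7, so Entrant commits to E1. Subgame-perfect outcome: (Moderate, E1) with payoffs (19, 18).
Under simultaneous play:
Incumbent's best replies: E1→Moderate; E2→Soft; E3→Soft; E4→Soft; E5→Soft.
Entrant's best replies: Soft→E4; Moderate→E3; Aggressive→E1.
The unique mutual best reply is (Soft, E4), giving (20, 12).
Entrant's commitment gain: 18 − 12 = 6.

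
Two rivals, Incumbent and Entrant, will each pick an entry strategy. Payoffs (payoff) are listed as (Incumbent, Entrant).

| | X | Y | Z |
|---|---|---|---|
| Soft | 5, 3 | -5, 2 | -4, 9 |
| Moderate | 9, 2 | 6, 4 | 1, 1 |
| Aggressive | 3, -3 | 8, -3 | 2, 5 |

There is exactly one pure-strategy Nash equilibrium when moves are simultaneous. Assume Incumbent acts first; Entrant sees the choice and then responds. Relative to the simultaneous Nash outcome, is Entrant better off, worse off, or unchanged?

Work backward from Entrant's decision.
- Soft: BR = Z, leader payoff -4.
- Moderate: BR = Y, leader payoff 6.
- Aggressive: BR = Z, leader payoff 2.
Among -4, 6, 2, the best is 6 at Moderate. Subgame-perfect outcome: (Moderate, Y) with payoffs (6, 4).
Now find the simultaneous Nash equilibrium.
Incumbent's best replies: X→Moderate; Y→Aggressive; Z→Aggressive.
Entrant's best replies: Soft→Z; Moderate→Y; Aggressive→Z.
Only (Aggressive, Z) has each player best-responding; Nash payoffs (2, 5).
Entrant earns 4 sequentially versus 5 at the Nash outcome: worse off.

worse off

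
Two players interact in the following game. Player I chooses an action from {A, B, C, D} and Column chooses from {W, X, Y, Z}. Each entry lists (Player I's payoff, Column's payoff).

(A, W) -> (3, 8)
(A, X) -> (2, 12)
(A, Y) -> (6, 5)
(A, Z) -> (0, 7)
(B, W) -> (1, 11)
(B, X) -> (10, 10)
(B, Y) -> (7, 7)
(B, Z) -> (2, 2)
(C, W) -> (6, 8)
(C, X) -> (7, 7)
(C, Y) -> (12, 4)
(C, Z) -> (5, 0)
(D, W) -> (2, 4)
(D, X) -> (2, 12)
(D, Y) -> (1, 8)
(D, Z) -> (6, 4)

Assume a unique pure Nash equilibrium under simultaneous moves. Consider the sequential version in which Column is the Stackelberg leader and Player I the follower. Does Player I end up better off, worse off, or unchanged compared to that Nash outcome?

better off

Solve by backward induction (Column leads).
- W: Player I compares 3, 1, 6, 2 and picks C; Column would get 8.
- X: Player I compares 2, 10, 7, 2 and picks B; Column would get 10.
- Y: Player I compares 6, 7, 12, 1 and picks C; Column would get 4.
- Z: Player I compares 0, 2, 5, 6 and picks D; Column would get 4.
Among 8, 10, 4, 4, the best is 10 at X. Subgame-perfect outcome: (B, X) with payoffs (10, 10).
For the simultaneous game, intersect best replies.
Player I's best replies: W→C; X→B; Y→C; Z→D.
Column's best replies: A→X; B→W; C→W; D→X.
Only (C, W) has each player best-responding; Nash payoffs (6, 8).
Player I earns 10 sequentially versus 6 at the Nash outcome: better off.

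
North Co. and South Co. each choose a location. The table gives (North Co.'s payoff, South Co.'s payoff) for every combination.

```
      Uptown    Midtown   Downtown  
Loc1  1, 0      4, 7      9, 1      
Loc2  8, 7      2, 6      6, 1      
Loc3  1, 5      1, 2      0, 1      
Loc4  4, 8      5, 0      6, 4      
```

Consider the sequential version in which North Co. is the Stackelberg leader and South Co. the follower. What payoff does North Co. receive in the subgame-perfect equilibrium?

Solve by backward induction (North Co. leads).
- Loc1: BR = Midtown, leader payoff 4.
- Loc2: BR = Uptown, leader payoff 8.
- Loc3: BR = Uptown, leader payoff 1.
- Loc4: BR = Uptown, leader payoff 4.
Among 4, 8, 1, 4, the best is 8 at Loc2. Subgame-perfect outcome: (Loc2, Uptown) with payoffs (8, 7).

8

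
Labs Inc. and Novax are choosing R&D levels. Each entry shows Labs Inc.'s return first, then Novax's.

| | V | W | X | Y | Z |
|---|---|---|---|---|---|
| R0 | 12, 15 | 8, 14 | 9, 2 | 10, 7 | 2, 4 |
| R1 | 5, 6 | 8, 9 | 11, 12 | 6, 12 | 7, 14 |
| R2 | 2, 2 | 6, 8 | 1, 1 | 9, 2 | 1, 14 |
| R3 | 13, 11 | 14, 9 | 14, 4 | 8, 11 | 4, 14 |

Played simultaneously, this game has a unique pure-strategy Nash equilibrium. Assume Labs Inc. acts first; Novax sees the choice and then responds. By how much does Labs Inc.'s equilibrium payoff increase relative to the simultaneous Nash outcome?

Backward induction with Labs Inc. moving first.
- R0: Novax compares 15, 14, 2, 7, 4 and picks V; Labs Inc. would get 12.
- R1: Novax compares 6, 9, 12, 12, 14 and picks Z; Labs Inc. would get 7.
- R2: Novax compares 2, 8, 1, 2, 14 and picks Z; Labs Inc. would get 1.
- R3: Novax compares 11, 9, 4, 11, 14 and picks Z; Labs Inc. would get 4.
Labs Inc.'s induced payoffs are 12, 7, 1, 4, so Labs Inc. commits to R0. Subgame-perfect outcome: (R0, V) with payoffs (12, 15).
Under simultaneous play:
Labs Inc.'s best replies: V→R3; W→R3; X→R3; Y→R0; Z→R1.
Novax's best replies: R0→V; R1→Z; R2→Z; R3→Z.
The unique mutual best reply is (R1, Z), giving (7, 14).
Labs Inc.'s commitment gain: 12 − 7 = 5.

5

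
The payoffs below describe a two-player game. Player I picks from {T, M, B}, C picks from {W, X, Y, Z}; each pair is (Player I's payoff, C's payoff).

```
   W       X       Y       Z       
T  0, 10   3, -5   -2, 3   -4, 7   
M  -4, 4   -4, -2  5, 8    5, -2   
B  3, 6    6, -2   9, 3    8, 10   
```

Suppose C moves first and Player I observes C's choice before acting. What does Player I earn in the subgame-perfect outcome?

Player I best-responds to each possible C move:
- W: BR = B, leader payoff 6.
- X: BR = B, leader payoff -2.
- Y: BR = B, leader payoff 3.
- Z: BR = B, leader payoff 10.
Among 6, -2, 3, 10, the best is 10 at Z. Subgame-perfect outcome: (B, Z) with payoffs (8, 10).

8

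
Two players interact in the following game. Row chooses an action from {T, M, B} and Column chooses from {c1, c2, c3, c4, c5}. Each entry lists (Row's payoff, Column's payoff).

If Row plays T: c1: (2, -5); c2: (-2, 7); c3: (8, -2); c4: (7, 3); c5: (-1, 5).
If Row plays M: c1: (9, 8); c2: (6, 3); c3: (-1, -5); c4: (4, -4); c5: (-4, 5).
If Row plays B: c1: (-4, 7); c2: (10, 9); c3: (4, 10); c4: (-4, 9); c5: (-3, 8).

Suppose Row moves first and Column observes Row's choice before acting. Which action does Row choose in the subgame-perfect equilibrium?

Column best-responds to each possible Row move:
- T → Column plays c2 (best of -5, 7, -2, 3, 5); Row gets -2.
- M → Column plays c1 (best of 8, 3, -5, -4, 5); Row gets 9.
- B → Column plays c3 (best of 7, 9, 10, 9, 8); Row gets 4.
Among -2, 9, 4, the best is 9 at M. Subgame-perfect outcome: (M, c1) with payoffs (9, 8).

M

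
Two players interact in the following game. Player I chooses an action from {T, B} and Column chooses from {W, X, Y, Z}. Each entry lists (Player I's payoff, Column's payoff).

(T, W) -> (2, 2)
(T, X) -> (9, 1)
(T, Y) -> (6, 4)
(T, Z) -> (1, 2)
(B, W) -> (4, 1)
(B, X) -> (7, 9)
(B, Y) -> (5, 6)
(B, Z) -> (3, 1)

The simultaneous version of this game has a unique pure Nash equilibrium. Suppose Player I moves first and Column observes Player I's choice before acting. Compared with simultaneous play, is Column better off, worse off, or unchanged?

Backward induction with Player I moving first.
- T → Column plays Y (best of 2, 1, 4, 2); Player I gets 6.
- B → Column plays X (best of 1, 9, 6, 1); Player I gets 7.
Maximizing over 6, 7, Player I chooses B. Subgame-perfect outcome: (B, X) with payoffs (7, 9).
Under simultaneous play:
Player I's best replies: W→B; X→T; Y→T; Z→B.
Column's best replies: T→Y; B→X.
Only (T, Y) has each player best-responding; Nash payoffs (6, 4).
Column earns 9 sequentially versus 4 at the Nash outcome: better off.

better off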